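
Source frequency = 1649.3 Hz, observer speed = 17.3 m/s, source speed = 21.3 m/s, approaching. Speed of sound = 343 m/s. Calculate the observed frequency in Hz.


Given values:
  f_s = 1649.3 Hz, v_o = 17.3 m/s, v_s = 21.3 m/s
  Direction: approaching
Formula: f_o = f_s * (c + v_o) / (c - v_s)
Numerator: c + v_o = 343 + 17.3 = 360.3
Denominator: c - v_s = 343 - 21.3 = 321.7
f_o = 1649.3 * 360.3 / 321.7 = 1847.2

1847.2 Hz


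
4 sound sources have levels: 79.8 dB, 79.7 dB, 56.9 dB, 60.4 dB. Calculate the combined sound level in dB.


Formula: L_total = 10 * log10( sum(10^(Li/10)) )
  Source 1: 10^(79.8/10) = 95499258.6021
  Source 2: 10^(79.7/10) = 93325430.0797
  Source 3: 10^(56.9/10) = 489778.8194
  Source 4: 10^(60.4/10) = 1096478.1961
Sum of linear values = 190410945.6973
L_total = 10 * log10(190410945.6973) = 82.8

82.8 dB


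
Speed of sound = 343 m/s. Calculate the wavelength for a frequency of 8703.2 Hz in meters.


Given values:
  c = 343 m/s, f = 8703.2 Hz
Formula: lambda = c / f
lambda = 343 / 8703.2
lambda = 0.0394

0.0394 m


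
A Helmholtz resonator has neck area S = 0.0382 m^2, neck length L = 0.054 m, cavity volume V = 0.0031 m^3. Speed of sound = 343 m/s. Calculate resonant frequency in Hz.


Given values:
  S = 0.0382 m^2, L = 0.054 m, V = 0.0031 m^3, c = 343 m/s
Formula: f = (c / (2*pi)) * sqrt(S / (V * L))
Compute V * L = 0.0031 * 0.054 = 0.0001674
Compute S / (V * L) = 0.0382 / 0.0001674 = 228.1959
Compute sqrt(228.1959) = 15.106154
Compute c / (2*pi) = 343 / 6.283185 = 54.590148
f = 54.590148 * 15.106154 = 824.65

824.65 Hz


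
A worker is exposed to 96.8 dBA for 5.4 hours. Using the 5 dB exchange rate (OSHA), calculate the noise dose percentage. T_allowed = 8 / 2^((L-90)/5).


Given values:
  L = 96.8 dBA, T = 5.4 hours
Formula: T_allowed = 8 / 2^((L - 90) / 5)
Compute exponent: (96.8 - 90) / 5 = 1.36
Compute 2^(1.36) = 2.566852
T_allowed = 8 / 2.566852 = 3.116658 hours
Dose = (T / T_allowed) * 100
Dose = (5.4 / 3.116658) * 100 = 173.26

173.26 %


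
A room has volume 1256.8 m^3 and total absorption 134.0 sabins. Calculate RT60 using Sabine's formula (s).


Given values:
  V = 1256.8 m^3
  A = 134.0 sabins
Formula: RT60 = 0.161 * V / A
Numerator: 0.161 * 1256.8 = 202.3448
RT60 = 202.3448 / 134.0 = 1.51

1.51 s


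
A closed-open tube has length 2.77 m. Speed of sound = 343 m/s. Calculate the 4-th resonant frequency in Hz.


Given values:
  Tube type: closed-open, L = 2.77 m, c = 343 m/s, n = 4
Formula: f_n = (2n - 1) * c / (4 * L)
Compute 2n - 1 = 2*4 - 1 = 7
Compute 4 * L = 4 * 2.77 = 11.08
f = 7 * 343 / 11.08
f = 216.7

216.7 Hz


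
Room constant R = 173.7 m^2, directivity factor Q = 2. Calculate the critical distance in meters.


Given values:
  R = 173.7 m^2, Q = 2
Formula: d_c = 0.141 * sqrt(Q * R)
Compute Q * R = 2 * 173.7 = 347.4
Compute sqrt(347.4) = 18.6387
d_c = 0.141 * 18.6387 = 2.628

2.628 m


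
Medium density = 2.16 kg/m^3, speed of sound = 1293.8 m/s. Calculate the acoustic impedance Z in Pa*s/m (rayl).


Given values:
  rho = 2.16 kg/m^3
  c = 1293.8 m/s
Formula: Z = rho * c
Z = 2.16 * 1293.8
Z = 2794.61

2794.61 rayl


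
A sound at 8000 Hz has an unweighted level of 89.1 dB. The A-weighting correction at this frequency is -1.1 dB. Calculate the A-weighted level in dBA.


Given values:
  SPL = 89.1 dB
  A-weighting at 8000 Hz = -1.1 dB
Formula: L_A = SPL + A_weight
L_A = 89.1 + (-1.1)
L_A = 88.0

88.0 dBA


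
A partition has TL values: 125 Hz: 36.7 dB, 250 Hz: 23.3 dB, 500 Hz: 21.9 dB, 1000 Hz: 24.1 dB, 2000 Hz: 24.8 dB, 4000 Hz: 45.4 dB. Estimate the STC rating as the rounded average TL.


Given TL values at each frequency:
  125 Hz: 36.7 dB
  250 Hz: 23.3 dB
  500 Hz: 21.9 dB
  1000 Hz: 24.1 dB
  2000 Hz: 24.8 dB
  4000 Hz: 45.4 dB
Formula: STC ~ round(average of TL values)
Sum = 36.7 + 23.3 + 21.9 + 24.1 + 24.8 + 45.4 = 176.2
Average = 176.2 / 6 = 29.37
Rounded: 29

29


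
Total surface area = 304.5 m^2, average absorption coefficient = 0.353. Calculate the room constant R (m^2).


Given values:
  S = 304.5 m^2, alpha = 0.353
Formula: R = S * alpha / (1 - alpha)
Numerator: 304.5 * 0.353 = 107.4885
Denominator: 1 - 0.353 = 0.647
R = 107.4885 / 0.647 = 166.13

166.13 m^2


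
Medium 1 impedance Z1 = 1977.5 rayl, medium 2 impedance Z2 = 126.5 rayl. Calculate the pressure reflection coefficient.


Given values:
  Z1 = 1977.5 rayl, Z2 = 126.5 rayl
Formula: R = (Z2 - Z1) / (Z2 + Z1)
Numerator: Z2 - Z1 = 126.5 - 1977.5 = -1851.0
Denominator: Z2 + Z1 = 126.5 + 1977.5 = 2104.0
R = -1851.0 / 2104.0 = -0.8798

-0.8798


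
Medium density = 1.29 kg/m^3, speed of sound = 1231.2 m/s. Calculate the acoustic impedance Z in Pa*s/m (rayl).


Given values:
  rho = 1.29 kg/m^3
  c = 1231.2 m/s
Formula: Z = rho * c
Z = 1.29 * 1231.2
Z = 1588.25

1588.25 rayl


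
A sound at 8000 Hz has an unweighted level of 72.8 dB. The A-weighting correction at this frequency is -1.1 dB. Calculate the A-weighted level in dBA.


Given values:
  SPL = 72.8 dB
  A-weighting at 8000 Hz = -1.1 dB
Formula: L_A = SPL + A_weight
L_A = 72.8 + (-1.1)
L_A = 71.7

71.7 dBA


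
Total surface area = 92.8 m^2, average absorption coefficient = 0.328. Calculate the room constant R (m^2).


Given values:
  S = 92.8 m^2, alpha = 0.328
Formula: R = S * alpha / (1 - alpha)
Numerator: 92.8 * 0.328 = 30.4384
Denominator: 1 - 0.328 = 0.672
R = 30.4384 / 0.672 = 45.3

45.3 m^2


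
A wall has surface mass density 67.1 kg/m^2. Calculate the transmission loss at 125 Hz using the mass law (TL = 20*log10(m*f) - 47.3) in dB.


Given values:
  m = 67.1 kg/m^2, f = 125 Hz
Formula: TL = 20 * log10(m * f) - 47.3
Compute m * f = 67.1 * 125 = 8387.5
Compute log10(8387.5) = 3.923633
Compute 20 * 3.923633 = 78.4727
TL = 78.4727 - 47.3 = 31.17

31.17 dB


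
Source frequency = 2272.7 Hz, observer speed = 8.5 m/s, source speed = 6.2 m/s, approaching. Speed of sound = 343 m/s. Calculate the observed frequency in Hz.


Given values:
  f_s = 2272.7 Hz, v_o = 8.5 m/s, v_s = 6.2 m/s
  Direction: approaching
Formula: f_o = f_s * (c + v_o) / (c - v_s)
Numerator: c + v_o = 343 + 8.5 = 351.5
Denominator: c - v_s = 343 - 6.2 = 336.8
f_o = 2272.7 * 351.5 / 336.8 = 2371.89

2371.89 Hz


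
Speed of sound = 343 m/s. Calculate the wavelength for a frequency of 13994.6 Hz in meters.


Given values:
  c = 343 m/s, f = 13994.6 Hz
Formula: lambda = c / f
lambda = 343 / 13994.6
lambda = 0.0245

0.0245 m


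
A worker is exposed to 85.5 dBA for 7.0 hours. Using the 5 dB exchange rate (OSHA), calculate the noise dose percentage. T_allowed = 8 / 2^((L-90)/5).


Given values:
  L = 85.5 dBA, T = 7.0 hours
Formula: T_allowed = 8 / 2^((L - 90) / 5)
Compute exponent: (85.5 - 90) / 5 = -0.9
Compute 2^(-0.9) = 0.535887
T_allowed = 8 / 0.535887 = 14.92852 hours
Dose = (T / T_allowed) * 100
Dose = (7.0 / 14.92852) * 100 = 46.89

46.89 %


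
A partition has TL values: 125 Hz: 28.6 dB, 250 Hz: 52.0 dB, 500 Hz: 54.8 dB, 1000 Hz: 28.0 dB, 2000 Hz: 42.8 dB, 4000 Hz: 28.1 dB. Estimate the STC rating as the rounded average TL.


Given TL values at each frequency:
  125 Hz: 28.6 dB
  250 Hz: 52.0 dB
  500 Hz: 54.8 dB
  1000 Hz: 28.0 dB
  2000 Hz: 42.8 dB
  4000 Hz: 28.1 dB
Formula: STC ~ round(average of TL values)
Sum = 28.6 + 52.0 + 54.8 + 28.0 + 42.8 + 28.1 = 234.3
Average = 234.3 / 6 = 39.05
Rounded: 39

39


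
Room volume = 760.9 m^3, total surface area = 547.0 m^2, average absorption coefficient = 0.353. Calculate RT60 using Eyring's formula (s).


Given values:
  V = 760.9 m^3, S = 547.0 m^2, alpha = 0.353
Formula: RT60 = 0.161 * V / (-S * ln(1 - alpha))
Compute ln(1 - 0.353) = ln(0.647) = -0.435409
Denominator: -547.0 * -0.435409 = 238.1687
Numerator: 0.161 * 760.9 = 122.5049
RT60 = 122.5049 / 238.1687 = 0.514

0.514 s


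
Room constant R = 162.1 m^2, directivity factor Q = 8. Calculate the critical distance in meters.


Given values:
  R = 162.1 m^2, Q = 8
Formula: d_c = 0.141 * sqrt(Q * R)
Compute Q * R = 8 * 162.1 = 1296.8
Compute sqrt(1296.8) = 36.0111
d_c = 0.141 * 36.0111 = 5.078

5.078 m


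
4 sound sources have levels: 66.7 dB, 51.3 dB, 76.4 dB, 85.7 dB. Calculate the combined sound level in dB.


Formula: L_total = 10 * log10( sum(10^(Li/10)) )
  Source 1: 10^(66.7/10) = 4677351.4129
  Source 2: 10^(51.3/10) = 134896.2883
  Source 3: 10^(76.4/10) = 43651583.224
  Source 4: 10^(85.7/10) = 371535229.0972
Sum of linear values = 419999060.0224
L_total = 10 * log10(419999060.0224) = 86.23

86.23 dB


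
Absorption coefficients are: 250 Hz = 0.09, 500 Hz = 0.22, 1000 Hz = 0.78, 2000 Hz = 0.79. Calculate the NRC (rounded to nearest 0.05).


Given values:
  a_250 = 0.09, a_500 = 0.22
  a_1000 = 0.78, a_2000 = 0.79
Formula: NRC = (a250 + a500 + a1000 + a2000) / 4
Sum = 0.09 + 0.22 + 0.78 + 0.79 = 1.88
NRC = 1.88 / 4 = 0.47
Rounded to nearest 0.05: 0.45

0.45


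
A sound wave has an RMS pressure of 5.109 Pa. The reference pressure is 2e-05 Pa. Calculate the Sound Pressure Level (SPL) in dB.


Given values:
  p = 5.109 Pa
  p_ref = 2e-05 Pa
Formula: SPL = 20 * log10(p / p_ref)
Compute ratio: p / p_ref = 5.109 / 2e-05 = 255450
Compute log10: log10(255450) = 5.407306
Multiply: SPL = 20 * 5.407306 = 108.15

108.15 dB


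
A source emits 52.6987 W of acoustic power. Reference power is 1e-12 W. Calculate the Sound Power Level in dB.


Given values:
  W = 52.6987 W
  W_ref = 1e-12 W
Formula: SWL = 10 * log10(W / W_ref)
Compute ratio: W / W_ref = 52698700000000
Compute log10: log10(52698700000000) = 13.7218
Multiply: SWL = 10 * 13.7218 = 137.22

137.22 dB


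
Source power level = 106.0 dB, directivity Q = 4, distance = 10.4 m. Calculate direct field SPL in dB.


Given values:
  Lw = 106.0 dB, Q = 4, r = 10.4 m
Formula: SPL = Lw + 10 * log10(Q / (4 * pi * r^2))
Compute 4 * pi * r^2 = 4 * pi * 10.4^2 = 1359.1786
Compute Q / denom = 4 / 1359.1786 = 0.00294295
Compute 10 * log10(0.00294295) = -25.3122
SPL = 106.0 + (-25.3122) = 80.69

80.69 dB


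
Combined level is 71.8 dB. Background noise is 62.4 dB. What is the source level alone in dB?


Given values:
  L_total = 71.8 dB, L_bg = 62.4 dB
Formula: L_source = 10 * log10(10^(L_total/10) - 10^(L_bg/10))
Convert to linear:
  10^(71.8/10) = 15135612.4844
  10^(62.4/10) = 1737800.8287
Difference: 15135612.4844 - 1737800.8287 = 13397811.6557
L_source = 10 * log10(13397811.6557) = 71.27

71.27 dB


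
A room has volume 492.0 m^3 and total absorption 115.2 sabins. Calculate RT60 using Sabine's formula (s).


Given values:
  V = 492.0 m^3
  A = 115.2 sabins
Formula: RT60 = 0.161 * V / A
Numerator: 0.161 * 492.0 = 79.212
RT60 = 79.212 / 115.2 = 0.688

0.688 s


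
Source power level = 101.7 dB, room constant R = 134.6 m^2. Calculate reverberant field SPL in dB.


Given values:
  Lw = 101.7 dB, R = 134.6 m^2
Formula: SPL = Lw + 10 * log10(4 / R)
Compute 4 / R = 4 / 134.6 = 0.029718
Compute 10 * log10(0.029718) = -15.2698
SPL = 101.7 + (-15.2698) = 86.43

86.43 dB


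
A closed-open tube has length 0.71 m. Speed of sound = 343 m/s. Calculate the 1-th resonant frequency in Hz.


Given values:
  Tube type: closed-open, L = 0.71 m, c = 343 m/s, n = 1
Formula: f_n = (2n - 1) * c / (4 * L)
Compute 2n - 1 = 2*1 - 1 = 1
Compute 4 * L = 4 * 0.71 = 2.84
f = 1 * 343 / 2.84
f = 120.77

120.77 Hz


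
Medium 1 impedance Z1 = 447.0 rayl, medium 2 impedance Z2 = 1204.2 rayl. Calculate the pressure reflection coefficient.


Given values:
  Z1 = 447.0 rayl, Z2 = 1204.2 rayl
Formula: R = (Z2 - Z1) / (Z2 + Z1)
Numerator: Z2 - Z1 = 1204.2 - 447.0 = 757.2
Denominator: Z2 + Z1 = 1204.2 + 447.0 = 1651.2
R = 757.2 / 1651.2 = 0.4586

0.4586


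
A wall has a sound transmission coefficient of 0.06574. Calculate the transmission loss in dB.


Given values:
  tau = 0.06574
Formula: TL = 10 * log10(1 / tau)
Compute 1 / tau = 1 / 0.06574 = 15.2114
Compute log10(15.2114) = 1.182169
TL = 10 * 1.182169 = 11.82

11.82 dB


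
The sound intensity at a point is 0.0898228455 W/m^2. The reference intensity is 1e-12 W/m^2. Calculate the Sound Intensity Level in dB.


Given values:
  I = 0.0898228455 W/m^2
  I_ref = 1e-12 W/m^2
Formula: SIL = 10 * log10(I / I_ref)
Compute ratio: I / I_ref = 89822845500
Compute log10: log10(89822845500) = 10.953387
Multiply: SIL = 10 * 10.953387 = 109.53

109.53 dB


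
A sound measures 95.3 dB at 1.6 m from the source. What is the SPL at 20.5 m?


Given values:
  SPL1 = 95.3 dB, r1 = 1.6 m, r2 = 20.5 m
Formula: SPL2 = SPL1 - 20 * log10(r2 / r1)
Compute ratio: r2 / r1 = 20.5 / 1.6 = 12.8125
Compute log10: log10(12.8125) = 1.107634
Compute drop: 20 * 1.107634 = 22.1527
SPL2 = 95.3 - 22.1527 = 73.15

73.15 dB


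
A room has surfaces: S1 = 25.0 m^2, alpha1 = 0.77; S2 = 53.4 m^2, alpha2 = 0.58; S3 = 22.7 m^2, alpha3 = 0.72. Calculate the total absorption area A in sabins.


Given surfaces:
  Surface 1: 25.0 * 0.77 = 19.25
  Surface 2: 53.4 * 0.58 = 30.972
  Surface 3: 22.7 * 0.72 = 16.344
Formula: A = sum(Si * alpha_i)
A = 19.25 + 30.972 + 16.344
A = 66.57

66.57 sabins


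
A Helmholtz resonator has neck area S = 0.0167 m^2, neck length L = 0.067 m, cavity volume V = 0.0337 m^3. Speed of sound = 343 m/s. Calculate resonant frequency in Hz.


Given values:
  S = 0.0167 m^2, L = 0.067 m, V = 0.0337 m^3, c = 343 m/s
Formula: f = (c / (2*pi)) * sqrt(S / (V * L))
Compute V * L = 0.0337 * 0.067 = 0.0022579
Compute S / (V * L) = 0.0167 / 0.0022579 = 7.3963
Compute sqrt(7.3963) = 2.719614
Compute c / (2*pi) = 343 / 6.283185 = 54.590148
f = 54.590148 * 2.719614 = 148.46

148.46 Hz


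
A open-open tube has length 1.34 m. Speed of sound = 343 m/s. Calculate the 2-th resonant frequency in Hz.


Given values:
  Tube type: open-open, L = 1.34 m, c = 343 m/s, n = 2
Formula: f_n = n * c / (2 * L)
Compute 2 * L = 2 * 1.34 = 2.68
f = 2 * 343 / 2.68
f = 255.97

255.97 Hz


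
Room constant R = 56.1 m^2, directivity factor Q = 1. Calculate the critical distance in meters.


Given values:
  R = 56.1 m^2, Q = 1
Formula: d_c = 0.141 * sqrt(Q * R)
Compute Q * R = 1 * 56.1 = 56.1
Compute sqrt(56.1) = 7.49
d_c = 0.141 * 7.49 = 1.056

1.056 m


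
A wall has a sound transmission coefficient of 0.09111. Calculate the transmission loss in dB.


Given values:
  tau = 0.09111
Formula: TL = 10 * log10(1 / tau)
Compute 1 / tau = 1 / 0.09111 = 10.9757
Compute log10(10.9757) = 1.040432
TL = 10 * 1.040432 = 10.4

10.4 dB


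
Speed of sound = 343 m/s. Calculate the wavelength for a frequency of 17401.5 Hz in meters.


Given values:
  c = 343 m/s, f = 17401.5 Hz
Formula: lambda = c / f
lambda = 343 / 17401.5
lambda = 0.0197

0.0197 m


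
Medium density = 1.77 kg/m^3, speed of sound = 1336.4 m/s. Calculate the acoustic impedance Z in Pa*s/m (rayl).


Given values:
  rho = 1.77 kg/m^3
  c = 1336.4 m/s
Formula: Z = rho * c
Z = 1.77 * 1336.4
Z = 2365.43

2365.43 rayl


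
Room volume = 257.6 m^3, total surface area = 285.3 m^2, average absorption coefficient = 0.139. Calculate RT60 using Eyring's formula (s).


Given values:
  V = 257.6 m^3, S = 285.3 m^2, alpha = 0.139
Formula: RT60 = 0.161 * V / (-S * ln(1 - alpha))
Compute ln(1 - 0.139) = ln(0.861) = -0.149661
Denominator: -285.3 * -0.149661 = 42.6983
Numerator: 0.161 * 257.6 = 41.4736
RT60 = 41.4736 / 42.6983 = 0.971

0.971 s


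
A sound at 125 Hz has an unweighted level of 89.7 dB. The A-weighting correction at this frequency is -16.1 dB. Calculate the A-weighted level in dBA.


Given values:
  SPL = 89.7 dB
  A-weighting at 125 Hz = -16.1 dB
Formula: L_A = SPL + A_weight
L_A = 89.7 + (-16.1)
L_A = 73.6

73.6 dBA


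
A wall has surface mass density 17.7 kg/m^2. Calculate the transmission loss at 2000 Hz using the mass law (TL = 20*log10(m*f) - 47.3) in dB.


Given values:
  m = 17.7 kg/m^2, f = 2000 Hz
Formula: TL = 20 * log10(m * f) - 47.3
Compute m * f = 17.7 * 2000 = 35400.0
Compute log10(35400.0) = 4.549003
Compute 20 * 4.549003 = 90.9801
TL = 90.9801 - 47.3 = 43.68

43.68 dB


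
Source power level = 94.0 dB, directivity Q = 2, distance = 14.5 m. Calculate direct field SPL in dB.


Given values:
  Lw = 94.0 dB, Q = 2, r = 14.5 m
Formula: SPL = Lw + 10 * log10(Q / (4 * pi * r^2))
Compute 4 * pi * r^2 = 4 * pi * 14.5^2 = 2642.0794
Compute Q / denom = 2 / 2642.0794 = 0.00075698
Compute 10 * log10(0.00075698) = -31.2092
SPL = 94.0 + (-31.2092) = 62.79

62.79 dB


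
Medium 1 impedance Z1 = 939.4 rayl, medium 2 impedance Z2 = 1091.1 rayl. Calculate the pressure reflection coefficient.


Given values:
  Z1 = 939.4 rayl, Z2 = 1091.1 rayl
Formula: R = (Z2 - Z1) / (Z2 + Z1)
Numerator: Z2 - Z1 = 1091.1 - 939.4 = 151.7
Denominator: Z2 + Z1 = 1091.1 + 939.4 = 2030.5
R = 151.7 / 2030.5 = 0.0747

0.0747


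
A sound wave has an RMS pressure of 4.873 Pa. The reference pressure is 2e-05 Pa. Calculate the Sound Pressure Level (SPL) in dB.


Given values:
  p = 4.873 Pa
  p_ref = 2e-05 Pa
Formula: SPL = 20 * log10(p / p_ref)
Compute ratio: p / p_ref = 4.873 / 2e-05 = 243650
Compute log10: log10(243650) = 5.386766
Multiply: SPL = 20 * 5.386766 = 107.74

107.74 dB


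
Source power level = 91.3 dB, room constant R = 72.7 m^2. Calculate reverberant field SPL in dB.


Given values:
  Lw = 91.3 dB, R = 72.7 m^2
Formula: SPL = Lw + 10 * log10(4 / R)
Compute 4 / R = 4 / 72.7 = 0.055021
Compute 10 * log10(0.055021) = -12.5947
SPL = 91.3 + (-12.5947) = 78.71

78.71 dB


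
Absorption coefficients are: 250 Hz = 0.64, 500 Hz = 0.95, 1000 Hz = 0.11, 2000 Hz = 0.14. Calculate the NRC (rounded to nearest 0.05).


Given values:
  a_250 = 0.64, a_500 = 0.95
  a_1000 = 0.11, a_2000 = 0.14
Formula: NRC = (a250 + a500 + a1000 + a2000) / 4
Sum = 0.64 + 0.95 + 0.11 + 0.14 = 1.84
NRC = 1.84 / 4 = 0.46
Rounded to nearest 0.05: 0.45

0.45


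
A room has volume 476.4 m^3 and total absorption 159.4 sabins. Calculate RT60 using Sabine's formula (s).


Given values:
  V = 476.4 m^3
  A = 159.4 sabins
Formula: RT60 = 0.161 * V / A
Numerator: 0.161 * 476.4 = 76.7004
RT60 = 76.7004 / 159.4 = 0.481

0.481 s


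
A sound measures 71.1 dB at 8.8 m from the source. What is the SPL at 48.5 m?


Given values:
  SPL1 = 71.1 dB, r1 = 8.8 m, r2 = 48.5 m
Formula: SPL2 = SPL1 - 20 * log10(r2 / r1)
Compute ratio: r2 / r1 = 48.5 / 8.8 = 5.5114
Compute log10: log10(5.5114) = 0.741262
Compute drop: 20 * 0.741262 = 14.8252
SPL2 = 71.1 - 14.8252 = 56.27

56.27 dB


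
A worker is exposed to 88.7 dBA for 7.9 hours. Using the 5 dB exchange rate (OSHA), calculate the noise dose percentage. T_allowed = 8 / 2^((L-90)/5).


Given values:
  L = 88.7 dBA, T = 7.9 hours
Formula: T_allowed = 8 / 2^((L - 90) / 5)
Compute exponent: (88.7 - 90) / 5 = -0.26
Compute 2^(-0.26) = 0.835088
T_allowed = 8 / 0.835088 = 9.579829 hours
Dose = (T / T_allowed) * 100
Dose = (7.9 / 9.579829) * 100 = 82.46

82.46 %


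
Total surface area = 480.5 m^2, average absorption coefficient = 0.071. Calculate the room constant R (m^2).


Given values:
  S = 480.5 m^2, alpha = 0.071
Formula: R = S * alpha / (1 - alpha)
Numerator: 480.5 * 0.071 = 34.1155
Denominator: 1 - 0.071 = 0.929
R = 34.1155 / 0.929 = 36.72

36.72 m^2


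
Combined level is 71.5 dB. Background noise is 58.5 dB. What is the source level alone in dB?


Given values:
  L_total = 71.5 dB, L_bg = 58.5 dB
Formula: L_source = 10 * log10(10^(L_total/10) - 10^(L_bg/10))
Convert to linear:
  10^(71.5/10) = 14125375.4462
  10^(58.5/10) = 707945.7844
Difference: 14125375.4462 - 707945.7844 = 13417429.6618
L_source = 10 * log10(13417429.6618) = 71.28

71.28 dB


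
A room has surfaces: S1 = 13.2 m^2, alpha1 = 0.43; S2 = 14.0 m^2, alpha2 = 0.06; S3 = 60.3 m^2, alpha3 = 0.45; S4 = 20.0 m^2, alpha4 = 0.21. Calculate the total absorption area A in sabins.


Given surfaces:
  Surface 1: 13.2 * 0.43 = 5.676
  Surface 2: 14.0 * 0.06 = 0.84
  Surface 3: 60.3 * 0.45 = 27.135
  Surface 4: 20.0 * 0.21 = 4.2
Formula: A = sum(Si * alpha_i)
A = 5.676 + 0.84 + 27.135 + 4.2
A = 37.85

37.85 sabins


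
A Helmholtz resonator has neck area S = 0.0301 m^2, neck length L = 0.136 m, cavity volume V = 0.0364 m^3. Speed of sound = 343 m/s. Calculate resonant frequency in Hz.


Given values:
  S = 0.0301 m^2, L = 0.136 m, V = 0.0364 m^3, c = 343 m/s
Formula: f = (c / (2*pi)) * sqrt(S / (V * L))
Compute V * L = 0.0364 * 0.136 = 0.0049504
Compute S / (V * L) = 0.0301 / 0.0049504 = 6.0803
Compute sqrt(6.0803) = 2.465826
Compute c / (2*pi) = 343 / 6.283185 = 54.590148
f = 54.590148 * 2.465826 = 134.61

134.61 Hz


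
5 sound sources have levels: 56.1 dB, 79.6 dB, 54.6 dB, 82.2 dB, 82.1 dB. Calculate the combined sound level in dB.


Formula: L_total = 10 * log10( sum(10^(Li/10)) )
  Source 1: 10^(56.1/10) = 407380.2778
  Source 2: 10^(79.6/10) = 91201083.9356
  Source 3: 10^(54.6/10) = 288403.1503
  Source 4: 10^(82.2/10) = 165958690.7438
  Source 5: 10^(82.1/10) = 162181009.7359
Sum of linear values = 420036567.8434
L_total = 10 * log10(420036567.8434) = 86.23

86.23 dB


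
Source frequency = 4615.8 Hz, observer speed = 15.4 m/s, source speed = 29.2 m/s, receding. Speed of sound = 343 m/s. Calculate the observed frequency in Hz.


Given values:
  f_s = 4615.8 Hz, v_o = 15.4 m/s, v_s = 29.2 m/s
  Direction: receding
Formula: f_o = f_s * (c - v_o) / (c + v_s)
Numerator: c - v_o = 343 - 15.4 = 327.6
Denominator: c + v_s = 343 + 29.2 = 372.2
f_o = 4615.8 * 327.6 / 372.2 = 4062.7

4062.7 Hz


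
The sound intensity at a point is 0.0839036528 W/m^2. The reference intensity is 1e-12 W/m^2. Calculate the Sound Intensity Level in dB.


Given values:
  I = 0.0839036528 W/m^2
  I_ref = 1e-12 W/m^2
Formula: SIL = 10 * log10(I / I_ref)
Compute ratio: I / I_ref = 83903652800
Compute log10: log10(83903652800) = 10.923781
Multiply: SIL = 10 * 10.923781 = 109.24

109.24 dB


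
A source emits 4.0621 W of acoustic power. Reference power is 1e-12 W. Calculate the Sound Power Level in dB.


Given values:
  W = 4.0621 W
  W_ref = 1e-12 W
Formula: SWL = 10 * log10(W / W_ref)
Compute ratio: W / W_ref = 4062100000000
Compute log10: log10(4062100000000) = 12.608751
Multiply: SWL = 10 * 12.608751 = 126.09

126.09 dB


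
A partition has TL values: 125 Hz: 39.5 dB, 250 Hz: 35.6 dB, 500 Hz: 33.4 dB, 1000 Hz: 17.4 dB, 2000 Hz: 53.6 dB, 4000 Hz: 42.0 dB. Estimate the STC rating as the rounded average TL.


Given TL values at each frequency:
  125 Hz: 39.5 dB
  250 Hz: 35.6 dB
  500 Hz: 33.4 dB
  1000 Hz: 17.4 dB
  2000 Hz: 53.6 dB
  4000 Hz: 42.0 dB
Formula: STC ~ round(average of TL values)
Sum = 39.5 + 35.6 + 33.4 + 17.4 + 53.6 + 42.0 = 221.5
Average = 221.5 / 6 = 36.92
Rounded: 37

37


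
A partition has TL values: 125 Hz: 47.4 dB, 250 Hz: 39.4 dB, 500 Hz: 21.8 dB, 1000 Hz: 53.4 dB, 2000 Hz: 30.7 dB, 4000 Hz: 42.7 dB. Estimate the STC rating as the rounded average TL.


Given TL values at each frequency:
  125 Hz: 47.4 dB
  250 Hz: 39.4 dB
  500 Hz: 21.8 dB
  1000 Hz: 53.4 dB
  2000 Hz: 30.7 dB
  4000 Hz: 42.7 dB
Formula: STC ~ round(average of TL values)
Sum = 47.4 + 39.4 + 21.8 + 53.4 + 30.7 + 42.7 = 235.4
Average = 235.4 / 6 = 39.23
Rounded: 39

39


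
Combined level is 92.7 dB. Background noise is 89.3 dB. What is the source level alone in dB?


Given values:
  L_total = 92.7 dB, L_bg = 89.3 dB
Formula: L_source = 10 * log10(10^(L_total/10) - 10^(L_bg/10))
Convert to linear:
  10^(92.7/10) = 1862087136.6629
  10^(89.3/10) = 851138038.2024
Difference: 1862087136.6629 - 851138038.2024 = 1010949098.4605
L_source = 10 * log10(1010949098.4605) = 90.05

90.05 dB


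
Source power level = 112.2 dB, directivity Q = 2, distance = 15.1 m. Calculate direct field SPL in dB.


Given values:
  Lw = 112.2 dB, Q = 2, r = 15.1 m
Formula: SPL = Lw + 10 * log10(Q / (4 * pi * r^2))
Compute 4 * pi * r^2 = 4 * pi * 15.1^2 = 2865.2582
Compute Q / denom = 2 / 2865.2582 = 0.00069802
Compute 10 * log10(0.00069802) = -31.5613
SPL = 112.2 + (-31.5613) = 80.64

80.64 dB


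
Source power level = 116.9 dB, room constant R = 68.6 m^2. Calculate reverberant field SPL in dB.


Given values:
  Lw = 116.9 dB, R = 68.6 m^2
Formula: SPL = Lw + 10 * log10(4 / R)
Compute 4 / R = 4 / 68.6 = 0.058309
Compute 10 * log10(0.058309) = -12.3426
SPL = 116.9 + (-12.3426) = 104.56

104.56 dB


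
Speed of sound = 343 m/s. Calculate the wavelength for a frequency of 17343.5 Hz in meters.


Given values:
  c = 343 m/s, f = 17343.5 Hz
Formula: lambda = c / f
lambda = 343 / 17343.5
lambda = 0.0198

0.0198 m


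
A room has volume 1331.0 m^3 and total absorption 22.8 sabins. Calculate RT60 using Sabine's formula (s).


Given values:
  V = 1331.0 m^3
  A = 22.8 sabins
Formula: RT60 = 0.161 * V / A
Numerator: 0.161 * 1331.0 = 214.291
RT60 = 214.291 / 22.8 = 9.399

9.399 s


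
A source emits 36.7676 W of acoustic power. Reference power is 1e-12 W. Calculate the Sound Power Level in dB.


Given values:
  W = 36.7676 W
  W_ref = 1e-12 W
Formula: SWL = 10 * log10(W / W_ref)
Compute ratio: W / W_ref = 36767600000000
Compute log10: log10(36767600000000) = 13.565465
Multiply: SWL = 10 * 13.565465 = 135.65

135.65 dB


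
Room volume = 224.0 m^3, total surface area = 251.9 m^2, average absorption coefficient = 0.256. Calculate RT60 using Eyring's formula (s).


Given values:
  V = 224.0 m^3, S = 251.9 m^2, alpha = 0.256
Formula: RT60 = 0.161 * V / (-S * ln(1 - alpha))
Compute ln(1 - 0.256) = ln(0.744) = -0.295714
Denominator: -251.9 * -0.295714 = 74.4904
Numerator: 0.161 * 224.0 = 36.064
RT60 = 36.064 / 74.4904 = 0.484

0.484 s


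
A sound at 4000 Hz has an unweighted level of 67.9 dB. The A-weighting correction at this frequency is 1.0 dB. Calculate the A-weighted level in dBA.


Given values:
  SPL = 67.9 dB
  A-weighting at 4000 Hz = 1.0 dB
Formula: L_A = SPL + A_weight
L_A = 67.9 + (1.0)
L_A = 68.9

68.9 dBA


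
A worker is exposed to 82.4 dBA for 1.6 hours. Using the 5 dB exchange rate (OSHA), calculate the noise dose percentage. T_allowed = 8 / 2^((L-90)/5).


Given values:
  L = 82.4 dBA, T = 1.6 hours
Formula: T_allowed = 8 / 2^((L - 90) / 5)
Compute exponent: (82.4 - 90) / 5 = -1.52
Compute 2^(-1.52) = 0.348686
T_allowed = 8 / 0.348686 = 22.943278 hours
Dose = (T / T_allowed) * 100
Dose = (1.6 / 22.943278) * 100 = 6.97

6.97 %


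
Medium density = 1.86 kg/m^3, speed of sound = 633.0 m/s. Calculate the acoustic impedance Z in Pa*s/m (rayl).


Given values:
  rho = 1.86 kg/m^3
  c = 633.0 m/s
Formula: Z = rho * c
Z = 1.86 * 633.0
Z = 1177.38

1177.38 rayl


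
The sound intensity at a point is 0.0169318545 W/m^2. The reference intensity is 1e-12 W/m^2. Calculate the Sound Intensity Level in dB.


Given values:
  I = 0.0169318545 W/m^2
  I_ref = 1e-12 W/m^2
Formula: SIL = 10 * log10(I / I_ref)
Compute ratio: I / I_ref = 16931854500
Compute log10: log10(16931854500) = 10.228705
Multiply: SIL = 10 * 10.228705 = 102.29

102.29 dB


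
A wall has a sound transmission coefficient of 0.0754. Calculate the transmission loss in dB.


Given values:
  tau = 0.0754
Formula: TL = 10 * log10(1 / tau)
Compute 1 / tau = 1 / 0.0754 = 13.2626
Compute log10(13.2626) = 1.122629
TL = 10 * 1.122629 = 11.23

11.23 dB


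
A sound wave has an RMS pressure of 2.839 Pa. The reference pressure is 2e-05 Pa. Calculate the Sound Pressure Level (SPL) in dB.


Given values:
  p = 2.839 Pa
  p_ref = 2e-05 Pa
Formula: SPL = 20 * log10(p / p_ref)
Compute ratio: p / p_ref = 2.839 / 2e-05 = 141950
Compute log10: log10(141950) = 5.152135
Multiply: SPL = 20 * 5.152135 = 103.04

103.04 dB


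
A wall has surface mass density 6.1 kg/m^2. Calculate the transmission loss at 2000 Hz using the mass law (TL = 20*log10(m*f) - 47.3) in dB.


Given values:
  m = 6.1 kg/m^2, f = 2000 Hz
Formula: TL = 20 * log10(m * f) - 47.3
Compute m * f = 6.1 * 2000 = 12200.0
Compute log10(12200.0) = 4.08636
Compute 20 * 4.08636 = 81.7272
TL = 81.7272 - 47.3 = 34.43

34.43 dB


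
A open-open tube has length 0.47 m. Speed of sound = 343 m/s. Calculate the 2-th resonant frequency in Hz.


Given values:
  Tube type: open-open, L = 0.47 m, c = 343 m/s, n = 2
Formula: f_n = n * c / (2 * L)
Compute 2 * L = 2 * 0.47 = 0.94
f = 2 * 343 / 0.94
f = 729.79

729.79 Hz


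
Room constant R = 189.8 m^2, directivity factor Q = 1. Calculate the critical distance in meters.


Given values:
  R = 189.8 m^2, Q = 1
Formula: d_c = 0.141 * sqrt(Q * R)
Compute Q * R = 1 * 189.8 = 189.8
Compute sqrt(189.8) = 13.7768
d_c = 0.141 * 13.7768 = 1.943

1.943 m


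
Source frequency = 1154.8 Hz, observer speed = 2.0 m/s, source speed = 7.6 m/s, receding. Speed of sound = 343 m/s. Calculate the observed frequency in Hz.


Given values:
  f_s = 1154.8 Hz, v_o = 2.0 m/s, v_s = 7.6 m/s
  Direction: receding
Formula: f_o = f_s * (c - v_o) / (c + v_s)
Numerator: c - v_o = 343 - 2.0 = 341.0
Denominator: c + v_s = 343 + 7.6 = 350.6
f_o = 1154.8 * 341.0 / 350.6 = 1123.18

1123.18 Hz


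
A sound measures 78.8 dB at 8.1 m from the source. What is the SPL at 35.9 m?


Given values:
  SPL1 = 78.8 dB, r1 = 8.1 m, r2 = 35.9 m
Formula: SPL2 = SPL1 - 20 * log10(r2 / r1)
Compute ratio: r2 / r1 = 35.9 / 8.1 = 4.4321
Compute log10: log10(4.4321) = 0.64661
Compute drop: 20 * 0.64661 = 12.9322
SPL2 = 78.8 - 12.9322 = 65.87

65.87 dB


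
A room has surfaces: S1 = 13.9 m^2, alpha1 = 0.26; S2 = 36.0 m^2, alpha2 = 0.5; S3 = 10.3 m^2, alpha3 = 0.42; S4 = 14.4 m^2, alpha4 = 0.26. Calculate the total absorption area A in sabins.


Given surfaces:
  Surface 1: 13.9 * 0.26 = 3.614
  Surface 2: 36.0 * 0.5 = 18.0
  Surface 3: 10.3 * 0.42 = 4.326
  Surface 4: 14.4 * 0.26 = 3.744
Formula: A = sum(Si * alpha_i)
A = 3.614 + 18.0 + 4.326 + 3.744
A = 29.68

29.68 sabins


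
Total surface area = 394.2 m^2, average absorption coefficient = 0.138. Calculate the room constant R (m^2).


Given values:
  S = 394.2 m^2, alpha = 0.138
Formula: R = S * alpha / (1 - alpha)
Numerator: 394.2 * 0.138 = 54.3996
Denominator: 1 - 0.138 = 0.862
R = 54.3996 / 0.862 = 63.11

63.11 m^2


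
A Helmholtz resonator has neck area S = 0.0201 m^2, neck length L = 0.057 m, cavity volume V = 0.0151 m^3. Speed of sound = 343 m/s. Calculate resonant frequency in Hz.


Given values:
  S = 0.0201 m^2, L = 0.057 m, V = 0.0151 m^3, c = 343 m/s
Formula: f = (c / (2*pi)) * sqrt(S / (V * L))
Compute V * L = 0.0151 * 0.057 = 0.0008607
Compute S / (V * L) = 0.0201 / 0.0008607 = 23.3531
Compute sqrt(23.3531) = 4.832505
Compute c / (2*pi) = 343 / 6.283185 = 54.590148
f = 54.590148 * 4.832505 = 263.81

263.81 Hz


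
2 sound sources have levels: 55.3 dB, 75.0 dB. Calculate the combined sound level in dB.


Formula: L_total = 10 * log10( sum(10^(Li/10)) )
  Source 1: 10^(55.3/10) = 338844.1561
  Source 2: 10^(75.0/10) = 31622776.6017
Sum of linear values = 31961620.7578
L_total = 10 * log10(31961620.7578) = 75.05

75.05 dB


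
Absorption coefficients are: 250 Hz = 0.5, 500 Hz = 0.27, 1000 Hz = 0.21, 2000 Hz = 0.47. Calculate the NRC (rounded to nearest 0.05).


Given values:
  a_250 = 0.5, a_500 = 0.27
  a_1000 = 0.21, a_2000 = 0.47
Formula: NRC = (a250 + a500 + a1000 + a2000) / 4
Sum = 0.5 + 0.27 + 0.21 + 0.47 = 1.45
NRC = 1.45 / 4 = 0.3625
Rounded to nearest 0.05: 0.35

0.35


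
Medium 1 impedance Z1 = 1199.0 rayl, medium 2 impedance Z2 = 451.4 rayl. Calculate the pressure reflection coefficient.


Given values:
  Z1 = 1199.0 rayl, Z2 = 451.4 rayl
Formula: R = (Z2 - Z1) / (Z2 + Z1)
Numerator: Z2 - Z1 = 451.4 - 1199.0 = -747.6
Denominator: Z2 + Z1 = 451.4 + 1199.0 = 1650.4
R = -747.6 / 1650.4 = -0.453

-0.453


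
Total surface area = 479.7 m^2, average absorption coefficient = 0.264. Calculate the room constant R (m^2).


Given values:
  S = 479.7 m^2, alpha = 0.264
Formula: R = S * alpha / (1 - alpha)
Numerator: 479.7 * 0.264 = 126.6408
Denominator: 1 - 0.264 = 0.736
R = 126.6408 / 0.736 = 172.07

172.07 m^2


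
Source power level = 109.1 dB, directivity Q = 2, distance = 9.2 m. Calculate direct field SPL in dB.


Given values:
  Lw = 109.1 dB, Q = 2, r = 9.2 m
Formula: SPL = Lw + 10 * log10(Q / (4 * pi * r^2))
Compute 4 * pi * r^2 = 4 * pi * 9.2^2 = 1063.6176
Compute Q / denom = 2 / 1063.6176 = 0.00188038
Compute 10 * log10(0.00188038) = -27.2575
SPL = 109.1 + (-27.2575) = 81.84

81.84 dB


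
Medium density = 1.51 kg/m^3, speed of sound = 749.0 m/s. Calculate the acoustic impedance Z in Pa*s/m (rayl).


Given values:
  rho = 1.51 kg/m^3
  c = 749.0 m/s
Formula: Z = rho * c
Z = 1.51 * 749.0
Z = 1130.99

1130.99 rayl


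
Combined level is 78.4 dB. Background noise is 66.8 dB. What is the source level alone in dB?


Given values:
  L_total = 78.4 dB, L_bg = 66.8 dB
Formula: L_source = 10 * log10(10^(L_total/10) - 10^(L_bg/10))
Convert to linear:
  10^(78.4/10) = 69183097.0919
  10^(66.8/10) = 4786300.9232
Difference: 69183097.0919 - 4786300.9232 = 64396796.1687
L_source = 10 * log10(64396796.1687) = 78.09

78.09 dB


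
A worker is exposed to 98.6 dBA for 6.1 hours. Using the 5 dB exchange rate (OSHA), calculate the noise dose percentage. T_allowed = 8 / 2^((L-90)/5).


Given values:
  L = 98.6 dBA, T = 6.1 hours
Formula: T_allowed = 8 / 2^((L - 90) / 5)
Compute exponent: (98.6 - 90) / 5 = 1.72
Compute 2^(1.72) = 3.294364
T_allowed = 8 / 3.294364 = 2.42839 hours
Dose = (T / T_allowed) * 100
Dose = (6.1 / 2.42839) * 100 = 251.2

251.2 %


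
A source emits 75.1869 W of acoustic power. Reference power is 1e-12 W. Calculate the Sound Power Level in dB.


Given values:
  W = 75.1869 W
  W_ref = 1e-12 W
Formula: SWL = 10 * log10(W / W_ref)
Compute ratio: W / W_ref = 75186900000000
Compute log10: log10(75186900000000) = 13.876142
Multiply: SWL = 10 * 13.876142 = 138.76

138.76 dB


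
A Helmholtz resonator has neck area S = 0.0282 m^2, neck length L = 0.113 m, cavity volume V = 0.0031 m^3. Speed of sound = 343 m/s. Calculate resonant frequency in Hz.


Given values:
  S = 0.0282 m^2, L = 0.113 m, V = 0.0031 m^3, c = 343 m/s
Formula: f = (c / (2*pi)) * sqrt(S / (V * L))
Compute V * L = 0.0031 * 0.113 = 0.0003503
Compute S / (V * L) = 0.0282 / 0.0003503 = 80.5024
Compute sqrt(80.5024) = 8.972313
Compute c / (2*pi) = 343 / 6.283185 = 54.590148
f = 54.590148 * 8.972313 = 489.8

489.8 Hz


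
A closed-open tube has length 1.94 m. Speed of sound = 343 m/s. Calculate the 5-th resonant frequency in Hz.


Given values:
  Tube type: closed-open, L = 1.94 m, c = 343 m/s, n = 5
Formula: f_n = (2n - 1) * c / (4 * L)
Compute 2n - 1 = 2*5 - 1 = 9
Compute 4 * L = 4 * 1.94 = 7.76
f = 9 * 343 / 7.76
f = 397.81

397.81 Hz


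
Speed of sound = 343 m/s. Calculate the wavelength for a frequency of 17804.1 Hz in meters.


Given values:
  c = 343 m/s, f = 17804.1 Hz
Formula: lambda = c / f
lambda = 343 / 17804.1
lambda = 0.0193

0.0193 m


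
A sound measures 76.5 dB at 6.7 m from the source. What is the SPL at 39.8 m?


Given values:
  SPL1 = 76.5 dB, r1 = 6.7 m, r2 = 39.8 m
Formula: SPL2 = SPL1 - 20 * log10(r2 / r1)
Compute ratio: r2 / r1 = 39.8 / 6.7 = 5.9403
Compute log10: log10(5.9403) = 0.773808
Compute drop: 20 * 0.773808 = 15.4762
SPL2 = 76.5 - 15.4762 = 61.02

61.02 dB


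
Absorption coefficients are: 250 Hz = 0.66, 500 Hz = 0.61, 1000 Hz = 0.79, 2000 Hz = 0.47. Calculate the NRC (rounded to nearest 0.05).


Given values:
  a_250 = 0.66, a_500 = 0.61
  a_1000 = 0.79, a_2000 = 0.47
Formula: NRC = (a250 + a500 + a1000 + a2000) / 4
Sum = 0.66 + 0.61 + 0.79 + 0.47 = 2.53
NRC = 2.53 / 4 = 0.6325
Rounded to nearest 0.05: 0.65

0.65


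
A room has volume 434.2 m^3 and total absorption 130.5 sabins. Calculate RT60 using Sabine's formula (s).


Given values:
  V = 434.2 m^3
  A = 130.5 sabins
Formula: RT60 = 0.161 * V / A
Numerator: 0.161 * 434.2 = 69.9062
RT60 = 69.9062 / 130.5 = 0.536

0.536 s


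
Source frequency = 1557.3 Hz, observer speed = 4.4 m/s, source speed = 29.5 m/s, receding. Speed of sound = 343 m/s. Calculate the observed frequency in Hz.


Given values:
  f_s = 1557.3 Hz, v_o = 4.4 m/s, v_s = 29.5 m/s
  Direction: receding
Formula: f_o = f_s * (c - v_o) / (c + v_s)
Numerator: c - v_o = 343 - 4.4 = 338.6
Denominator: c + v_s = 343 + 29.5 = 372.5
f_o = 1557.3 * 338.6 / 372.5 = 1415.58

1415.58 Hz


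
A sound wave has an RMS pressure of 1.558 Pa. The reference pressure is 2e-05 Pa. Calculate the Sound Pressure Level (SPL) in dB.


Given values:
  p = 1.558 Pa
  p_ref = 2e-05 Pa
Formula: SPL = 20 * log10(p / p_ref)
Compute ratio: p / p_ref = 1.558 / 2e-05 = 77900
Compute log10: log10(77900) = 4.891537
Multiply: SPL = 20 * 4.891537 = 97.83

97.83 dB


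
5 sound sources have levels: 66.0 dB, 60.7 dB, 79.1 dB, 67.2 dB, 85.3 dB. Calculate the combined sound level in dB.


Formula: L_total = 10 * log10( sum(10^(Li/10)) )
  Source 1: 10^(66.0/10) = 3981071.7055
  Source 2: 10^(60.7/10) = 1174897.5549
  Source 3: 10^(79.1/10) = 81283051.6164
  Source 4: 10^(67.2/10) = 5248074.6025
  Source 5: 10^(85.3/10) = 338844156.1392
Sum of linear values = 430531251.6185
L_total = 10 * log10(430531251.6185) = 86.34

86.34 dB


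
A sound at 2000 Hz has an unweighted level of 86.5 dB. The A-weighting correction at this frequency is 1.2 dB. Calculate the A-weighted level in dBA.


Given values:
  SPL = 86.5 dB
  A-weighting at 2000 Hz = 1.2 dB
Formula: L_A = SPL + A_weight
L_A = 86.5 + (1.2)
L_A = 87.7

87.7 dBA


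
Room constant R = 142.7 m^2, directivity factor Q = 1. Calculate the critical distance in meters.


Given values:
  R = 142.7 m^2, Q = 1
Formula: d_c = 0.141 * sqrt(Q * R)
Compute Q * R = 1 * 142.7 = 142.7
Compute sqrt(142.7) = 11.9457
d_c = 0.141 * 11.9457 = 1.684

1.684 m


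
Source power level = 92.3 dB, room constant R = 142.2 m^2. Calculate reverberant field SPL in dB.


Given values:
  Lw = 92.3 dB, R = 142.2 m^2
Formula: SPL = Lw + 10 * log10(4 / R)
Compute 4 / R = 4 / 142.2 = 0.028129
Compute 10 * log10(0.028129) = -15.5085
SPL = 92.3 + (-15.5085) = 76.79

76.79 dB


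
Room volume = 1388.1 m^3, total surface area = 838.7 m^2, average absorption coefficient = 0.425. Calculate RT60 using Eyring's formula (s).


Given values:
  V = 1388.1 m^3, S = 838.7 m^2, alpha = 0.425
Formula: RT60 = 0.161 * V / (-S * ln(1 - alpha))
Compute ln(1 - 0.425) = ln(0.575) = -0.553385
Denominator: -838.7 * -0.553385 = 464.124
Numerator: 0.161 * 1388.1 = 223.4841
RT60 = 223.4841 / 464.124 = 0.482

0.482 s


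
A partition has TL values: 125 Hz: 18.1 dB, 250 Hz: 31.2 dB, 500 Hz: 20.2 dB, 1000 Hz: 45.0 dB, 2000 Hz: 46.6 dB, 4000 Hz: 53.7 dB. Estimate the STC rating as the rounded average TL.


Given TL values at each frequency:
  125 Hz: 18.1 dB
  250 Hz: 31.2 dB
  500 Hz: 20.2 dB
  1000 Hz: 45.0 dB
  2000 Hz: 46.6 dB
  4000 Hz: 53.7 dB
Formula: STC ~ round(average of TL values)
Sum = 18.1 + 31.2 + 20.2 + 45.0 + 46.6 + 53.7 = 214.8
Average = 214.8 / 6 = 35.8
Rounded: 36

36


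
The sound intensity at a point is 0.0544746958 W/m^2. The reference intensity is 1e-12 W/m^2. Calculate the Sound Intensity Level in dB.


Given values:
  I = 0.0544746958 W/m^2
  I_ref = 1e-12 W/m^2
Formula: SIL = 10 * log10(I / I_ref)
Compute ratio: I / I_ref = 54474695800
Compute log10: log10(54474695800) = 10.736195
Multiply: SIL = 10 * 10.736195 = 107.36

107.36 dB


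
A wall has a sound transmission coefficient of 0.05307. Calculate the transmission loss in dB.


Given values:
  tau = 0.05307
Formula: TL = 10 * log10(1 / tau)
Compute 1 / tau = 1 / 0.05307 = 18.843
Compute log10(18.843) = 1.27515
TL = 10 * 1.27515 = 12.75

12.75 dB


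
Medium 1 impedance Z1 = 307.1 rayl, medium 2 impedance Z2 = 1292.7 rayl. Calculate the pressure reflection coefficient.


Given values:
  Z1 = 307.1 rayl, Z2 = 1292.7 rayl
Formula: R = (Z2 - Z1) / (Z2 + Z1)
Numerator: Z2 - Z1 = 1292.7 - 307.1 = 985.6
Denominator: Z2 + Z1 = 1292.7 + 307.1 = 1599.8
R = 985.6 / 1599.8 = 0.6161

0.6161


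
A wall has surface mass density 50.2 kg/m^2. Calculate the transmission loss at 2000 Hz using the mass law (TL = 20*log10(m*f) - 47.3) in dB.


Given values:
  m = 50.2 kg/m^2, f = 2000 Hz
Formula: TL = 20 * log10(m * f) - 47.3
Compute m * f = 50.2 * 2000 = 100400.0
Compute log10(100400.0) = 5.001734
Compute 20 * 5.001734 = 100.0347
TL = 100.0347 - 47.3 = 52.73

52.73 dB
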